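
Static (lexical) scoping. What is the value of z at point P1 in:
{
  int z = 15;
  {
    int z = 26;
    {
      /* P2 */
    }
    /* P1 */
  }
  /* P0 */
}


z declared in the same block as P1
z = 26


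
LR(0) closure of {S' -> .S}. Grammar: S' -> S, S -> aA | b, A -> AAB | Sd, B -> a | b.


Start: S' -> .S
For each item with dot before a nonterminal B, add B -> .γ for every B-production
Closure: [S' -> .S, S -> .aA, S -> .b]


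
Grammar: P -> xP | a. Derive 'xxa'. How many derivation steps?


Derivation: P => xP => xxP => xxa
Steps: 3


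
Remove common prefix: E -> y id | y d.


Common prefix: 'y'
Factored: E -> y E', E' -> id | d


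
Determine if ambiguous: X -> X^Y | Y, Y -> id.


precedence layered via separate nonterminal Y: deterministic
Unambiguous


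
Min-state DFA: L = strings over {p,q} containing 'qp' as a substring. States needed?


KMP-style automaton: 2 progress states + 1 absorbing accept = 3
Minimal DFA: 3 states


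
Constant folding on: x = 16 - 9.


16 - 9 = 7 at compile time
Optimized: x = 7


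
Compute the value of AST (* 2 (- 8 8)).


Evaluate inner: (- 8 8) = 0
Evaluate root: (* 2 0) = 0
Result: 0


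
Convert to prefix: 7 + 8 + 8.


left-to-right (same/higher precedence on left): tree is (+ (+ 7 8) 8)
Prefix: + + 7 8 8


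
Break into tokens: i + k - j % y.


Scan left to right, longest-match per lexeme
Tokens: ID(i), OP(+), ID(k), OP(-), ID(j), OP(%), ID(y)


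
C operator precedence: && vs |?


'|' is bitwise OR (level 3); '&&' is logical AND (level 2)
Higher level binds tighter
'|' has higher precedence than '&&'


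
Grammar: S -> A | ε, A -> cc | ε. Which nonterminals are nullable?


A nonterminal is nullable iff some alternative derives ε (directly, or every symbol in it is nullable)
Nullable: {A, S}


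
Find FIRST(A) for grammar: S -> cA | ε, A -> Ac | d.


Per alternative of A: FIRST(Ac) = {d}; FIRST(d) = {d}
FIRST(A) = {d}


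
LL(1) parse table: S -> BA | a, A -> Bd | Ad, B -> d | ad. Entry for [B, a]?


For [B, a]: 'a' ∈ FIRST(ad)
Entry: B -> ad


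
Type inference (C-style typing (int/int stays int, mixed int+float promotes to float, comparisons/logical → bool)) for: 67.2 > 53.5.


Operand types: float > float
Rule: comparison yields bool
Result type: bool


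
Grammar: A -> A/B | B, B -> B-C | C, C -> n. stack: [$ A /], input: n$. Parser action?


no handle ('A/' is not any RHS); shift 'n'
Action: shift


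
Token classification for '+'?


Pattern: operator symbol
Type: OPERATOR


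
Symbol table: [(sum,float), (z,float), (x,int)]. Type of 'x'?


Lookup 'x' → type int


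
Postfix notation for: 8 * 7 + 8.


Left to right (same or higher precedence on left)
Postfix: 8 7 * 8 +


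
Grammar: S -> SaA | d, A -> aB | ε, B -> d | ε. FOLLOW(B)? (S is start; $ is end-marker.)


$ ∈ FOLLOW(S). For each A -> αBβ: add FIRST(β)\{ε} to FOLLOW(B); if β nullable, add FOLLOW(A).
FOLLOW(B) = {$, a}


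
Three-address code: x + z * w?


Break into single-operator statements:
t1 = z * w
t2 = x + t1


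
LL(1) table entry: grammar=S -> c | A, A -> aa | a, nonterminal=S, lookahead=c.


For [S, c]: 'c' ∈ FIRST(c)
Entry: S -> c


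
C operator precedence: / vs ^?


'/' is multiplicative (level 10); '^' is bitwise XOR (level 4)
Higher level binds tighter
'/' has higher precedence than '^'


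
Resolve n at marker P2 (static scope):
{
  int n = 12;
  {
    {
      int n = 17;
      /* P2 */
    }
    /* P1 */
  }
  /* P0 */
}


n declared in the same block as P2
n = 17


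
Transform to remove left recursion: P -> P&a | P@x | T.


Left-recursive alternatives: P&a, P@x; non-recursive: T
Introduce P': P -> TP', P' -> &aP' | @xP' | ε


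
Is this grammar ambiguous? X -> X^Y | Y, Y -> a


precedence layered via separate nonterminal Y: deterministic
Unambiguous


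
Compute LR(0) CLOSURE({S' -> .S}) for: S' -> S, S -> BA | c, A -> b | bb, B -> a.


Start: S' -> .S
For each item with dot before a nonterminal B, add B -> .γ for every B-production
Closure: [S' -> .S, S -> .BA, S -> .c, B -> .a]


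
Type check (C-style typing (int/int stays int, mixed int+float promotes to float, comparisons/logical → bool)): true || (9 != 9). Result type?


Operand types: bool || bool
Rule: logical operators take bool operands and yield bool
Result type: bool


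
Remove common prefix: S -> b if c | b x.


Common prefix: 'b'
Factored: S -> b S', S' -> if c | x


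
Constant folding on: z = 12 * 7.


12 * 7 = 84 at compile time
Optimized: z = 84


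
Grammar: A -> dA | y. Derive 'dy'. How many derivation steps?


Derivation: A => dA => dy
Steps: 2


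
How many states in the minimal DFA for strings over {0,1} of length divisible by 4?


Track length mod 4: states 0..3, accept at 0
Minimal DFA: 4 states


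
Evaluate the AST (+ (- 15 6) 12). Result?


Evaluate inner: (- 15 6) = 9
Evaluate root: (+ 9 12) = 21
Result: 21


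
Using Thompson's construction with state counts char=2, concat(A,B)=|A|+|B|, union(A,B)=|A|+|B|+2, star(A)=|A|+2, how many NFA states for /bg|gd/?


Syntax tree has 4 char leaf(s), 1 union(s), 0 star(s)
chars contribute 4×2 = 8; each union adds +2; each star adds +2
Total: 8 + 2 + 0 = 10 states


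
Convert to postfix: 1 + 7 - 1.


Left to right (same or higher precedence on left)
Postfix: 1 7 + 1 -


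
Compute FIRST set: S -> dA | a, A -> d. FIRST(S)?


Per alternative of S: FIRST(dA) = {d}; FIRST(a) = {a}
FIRST(S) = {a, d}


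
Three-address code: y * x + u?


Break into single-operator statements:
t1 = y * x
t2 = t1 + u


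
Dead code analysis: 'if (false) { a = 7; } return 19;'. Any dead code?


condition is constant false, so the whole block is unreachable
Dead: 'if (false) { a = 7; }'


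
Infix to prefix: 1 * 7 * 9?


left-to-right (same/higher precedence on left): tree is (* (* 1 7) 9)
Prefix: * * 1 7 9


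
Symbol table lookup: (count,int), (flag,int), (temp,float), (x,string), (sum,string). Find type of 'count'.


Lookup 'count' → type int


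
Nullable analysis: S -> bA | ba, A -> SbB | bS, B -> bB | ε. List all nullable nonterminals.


A nonterminal is nullable iff some alternative derives ε (directly, or every symbol in it is nullable)
Nullable: {B}


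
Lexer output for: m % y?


Scan left to right, longest-match per lexeme
Tokens: ID(m), OP(%), ID(y)


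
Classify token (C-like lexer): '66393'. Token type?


Pattern: digits only
Type: INTEGER_LITERAL


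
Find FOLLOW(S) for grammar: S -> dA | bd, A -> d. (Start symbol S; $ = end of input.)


$ ∈ FOLLOW(S). For each A -> αBβ: add FIRST(β)\{ε} to FOLLOW(B); if β nullable, add FOLLOW(A).
FOLLOW(S) = {$}


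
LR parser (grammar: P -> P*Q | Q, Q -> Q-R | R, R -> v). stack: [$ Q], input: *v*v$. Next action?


lookahead ∉ {-} so Q won't extend; reduce P -> Q
Action: reduce (P -> Q)


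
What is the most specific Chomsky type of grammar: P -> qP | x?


Right-linear: every RHS is a terminal or a terminal followed by one nonterminal
Classification: Type 3 (Regular)


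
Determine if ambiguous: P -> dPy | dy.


balanced d^n…y^n: each string has a unique parse
Unambiguous


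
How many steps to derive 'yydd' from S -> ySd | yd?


Derivation: S => ySd => yydd
Steps: 2


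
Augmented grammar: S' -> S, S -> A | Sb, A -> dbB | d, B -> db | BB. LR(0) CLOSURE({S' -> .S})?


Start: S' -> .S
For each item with dot before a nonterminal B, add B -> .γ for every B-production
Closure: [S' -> .S, S -> .A, S -> .Sb, A -> .dbB, A -> .d]


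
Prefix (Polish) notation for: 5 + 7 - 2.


left-to-right (same/higher precedence on left): tree is (- (+ 5 7) 2)
Prefix: - + 5 7 2


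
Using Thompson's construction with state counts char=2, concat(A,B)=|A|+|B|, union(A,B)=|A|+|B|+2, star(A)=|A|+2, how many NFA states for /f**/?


Syntax tree has 1 char leaf(s), 0 union(s), 2 star(s)
chars contribute 1×2 = 2; each union adds +2; each star adds +2
Total: 2 + 0 + 4 = 6 states


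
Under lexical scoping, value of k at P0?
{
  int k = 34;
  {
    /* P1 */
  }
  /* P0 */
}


k declared in the same block as P0
k = 34


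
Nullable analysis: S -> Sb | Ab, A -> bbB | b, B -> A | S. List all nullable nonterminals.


A nonterminal is nullable iff some alternative derives ε (directly, or every symbol in it is nullable)
Nullable: {}


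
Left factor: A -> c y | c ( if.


Common prefix: 'c'
Factored: A -> c A', A' -> y | ( if


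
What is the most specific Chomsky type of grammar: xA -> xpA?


LHS has context (more than one symbol) and |LHS| ≤ |RHS|
Classification: Type 1 (Context-Sensitive)


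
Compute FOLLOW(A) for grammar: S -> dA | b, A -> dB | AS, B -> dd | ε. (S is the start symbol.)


$ ∈ FOLLOW(S). For each A -> αBβ: add FIRST(β)\{ε} to FOLLOW(B); if β nullable, add FOLLOW(A).
FOLLOW(A) = {$, b, d}


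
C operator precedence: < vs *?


'*' is multiplicative (level 10); '<' is relational (level 7)
Higher level binds tighter
'*' has higher precedence than '<'


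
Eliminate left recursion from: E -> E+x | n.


Left-recursive alternatives: E+x; non-recursive: n
Introduce E': E -> nE', E' -> +xE' | ε


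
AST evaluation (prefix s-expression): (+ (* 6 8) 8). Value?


Evaluate inner: (* 6 8) = 48
Evaluate root: (+ 48 8) = 56
Result: 56


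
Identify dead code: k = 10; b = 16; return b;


k is assigned but never read
Dead: 'k = 10'


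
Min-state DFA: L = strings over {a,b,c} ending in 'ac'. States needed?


Track the longest suffix of input matching a prefix of 'ac': 3 classes (prefixes of length 0..2)
Minimal DFA: 3 states


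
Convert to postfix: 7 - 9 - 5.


Left to right (same or higher precedence on left)
Postfix: 7 9 - 5 -


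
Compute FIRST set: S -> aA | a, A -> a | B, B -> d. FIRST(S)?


Per alternative of S: FIRST(aA) = {a}; FIRST(a) = {a}
FIRST(S) = {a}


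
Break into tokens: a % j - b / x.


Scan left to right, longest-match per lexeme
Tokens: ID(a), OP(%), ID(j), OP(-), ID(b), OP(/), ID(x)


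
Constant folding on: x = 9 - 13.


9 - 13 = -4 at compile time
Optimized: x = -4


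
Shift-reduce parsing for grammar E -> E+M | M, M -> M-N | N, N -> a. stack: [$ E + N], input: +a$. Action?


'N' (not preceded by M-) is the handle for M -> N
Action: reduce (M -> N)


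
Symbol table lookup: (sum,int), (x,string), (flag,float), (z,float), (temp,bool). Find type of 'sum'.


Lookup 'sum' → type int


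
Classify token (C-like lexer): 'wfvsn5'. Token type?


Pattern: letter/underscore followed by alphanumerics, not a keyword
Type: IDENTIFIER


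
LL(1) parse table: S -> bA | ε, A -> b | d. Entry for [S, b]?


For [S, b]: 'b' ∈ FIRST(bA)
Entry: S -> bA


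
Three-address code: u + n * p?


Break into single-operator statements:
t1 = n * p
t2 = u + t1


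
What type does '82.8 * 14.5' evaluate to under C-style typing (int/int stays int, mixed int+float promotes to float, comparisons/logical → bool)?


Operand types: float * float
Rule: mixed int/float promotes to float; int/int stays int
Result type: float


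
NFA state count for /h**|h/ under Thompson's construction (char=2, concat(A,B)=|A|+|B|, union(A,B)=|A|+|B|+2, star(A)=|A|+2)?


Syntax tree has 2 char leaf(s), 1 union(s), 2 star(s)
chars contribute 2×2 = 4; each union adds +2; each star adds +2
Total: 4 + 2 + 4 = 10 states


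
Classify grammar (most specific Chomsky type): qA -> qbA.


LHS has context (more than one symbol) and |LHS| ≤ |RHS|
Classification: Type 1 (Context-Sensitive)


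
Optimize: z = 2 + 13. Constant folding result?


2 + 13 = 15 at compile time
Optimized: z = 15


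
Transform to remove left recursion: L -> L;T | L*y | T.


Left-recursive alternatives: L;T, L*y; non-recursive: T
Introduce L': L -> TL', L' -> ;TL' | *yL' | ε


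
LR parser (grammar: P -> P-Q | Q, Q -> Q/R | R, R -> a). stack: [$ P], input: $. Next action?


start symbol P on stack, input exhausted
Action: accept


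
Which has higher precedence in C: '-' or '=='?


'-' is additive (level 9); '==' is equality (level 6)
Higher level binds tighter
'-' has higher precedence than '=='


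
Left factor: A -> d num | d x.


Common prefix: 'd'
Factored: A -> d A', A' -> num | x


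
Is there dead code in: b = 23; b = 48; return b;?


first assignment to b is overwritten before any read
Dead: 'b = 23'


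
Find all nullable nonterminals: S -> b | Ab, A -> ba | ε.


A nonterminal is nullable iff some alternative derives ε (directly, or every symbol in it is nullable)
Nullable: {A}


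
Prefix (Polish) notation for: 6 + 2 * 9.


'*' binds tighter: tree is (+ 6 (* 2 9))
Prefix: + 6 * 2 9


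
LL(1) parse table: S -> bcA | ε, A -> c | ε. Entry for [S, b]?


For [S, b]: 'b' ∈ FIRST(bcA)
Entry: S -> bcA


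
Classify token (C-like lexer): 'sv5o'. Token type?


Pattern: letter/underscore followed by alphanumerics, not a keyword
Type: IDENTIFIER


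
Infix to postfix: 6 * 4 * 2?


Left to right (same or higher precedence on left)
Postfix: 6 4 * 2 *


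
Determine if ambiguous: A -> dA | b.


right-linear, alternatives start with distinct terminals 'd' vs 'b': unique leftmost derivation
Unambiguous


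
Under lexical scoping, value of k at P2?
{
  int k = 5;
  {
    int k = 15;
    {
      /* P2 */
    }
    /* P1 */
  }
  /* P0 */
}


P2's block does not declare k; resolves to the enclosing declaration at depth 1
k = 15


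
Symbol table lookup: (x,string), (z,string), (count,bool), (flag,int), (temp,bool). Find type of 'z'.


Lookup 'z' → type string


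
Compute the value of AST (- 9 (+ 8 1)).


Evaluate inner: (+ 8 1) = 9
Evaluate root: (- 9 9) = 0
Result: 0


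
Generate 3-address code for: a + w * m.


Break into single-operator statements:
t1 = w * m
t2 = a + t1


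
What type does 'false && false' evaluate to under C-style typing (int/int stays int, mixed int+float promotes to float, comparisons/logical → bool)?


Operand types: bool && bool
Rule: logical operators take bool operands and yield bool
Result type: bool


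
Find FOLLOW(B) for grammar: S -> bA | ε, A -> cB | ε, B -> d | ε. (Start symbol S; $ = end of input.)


$ ∈ FOLLOW(S). For each A -> αBβ: add FIRST(β)\{ε} to FOLLOW(B); if β nullable, add FOLLOW(A).
FOLLOW(B) = {$}


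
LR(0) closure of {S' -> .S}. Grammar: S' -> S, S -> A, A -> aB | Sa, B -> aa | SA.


Start: S' -> .S
For each item with dot before a nonterminal B, add B -> .γ for every B-production
Closure: [S' -> .S, S -> .A, A -> .aB, A -> .Sa]


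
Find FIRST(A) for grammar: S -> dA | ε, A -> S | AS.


Per alternative of A: FIRST(S) = {d, ε}; FIRST(AS) = {d, ε}
FIRST(A) = {d, ε}


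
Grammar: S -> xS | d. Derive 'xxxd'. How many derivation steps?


Derivation: S => xS => xxS => xxxS => xxxd
Steps: 4


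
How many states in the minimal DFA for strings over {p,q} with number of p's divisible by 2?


Track (count of p) mod 2: states 0..1, accept at 0
Minimal DFA: 2 states


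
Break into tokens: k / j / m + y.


Scan left to right, longest-match per lexeme
Tokens: ID(k), OP(/), ID(j), OP(/), ID(m), OP(+), ID(y)


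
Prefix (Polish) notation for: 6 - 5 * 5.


'*' binds tighter: tree is (- 6 (* 5 5))
Prefix: - 6 * 5 5


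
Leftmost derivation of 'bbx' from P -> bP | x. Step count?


Derivation: P => bP => bbP => bbx
Steps: 3


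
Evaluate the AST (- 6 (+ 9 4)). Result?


Evaluate inner: (+ 9 4) = 13
Evaluate root: (- 6 13) = -7
Result: -7


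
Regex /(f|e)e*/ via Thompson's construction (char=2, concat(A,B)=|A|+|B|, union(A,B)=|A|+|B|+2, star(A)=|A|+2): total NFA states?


Syntax tree has 3 char leaf(s), 1 union(s), 1 star(s)
chars contribute 3×2 = 6; each union adds +2; each star adds +2
Total: 6 + 2 + 2 = 10 states


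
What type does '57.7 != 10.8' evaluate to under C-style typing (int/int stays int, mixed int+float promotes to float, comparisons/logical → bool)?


Operand types: float != float
Rule: comparison yields bool
Result type: bool


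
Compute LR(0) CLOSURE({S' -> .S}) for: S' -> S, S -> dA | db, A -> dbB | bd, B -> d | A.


Start: S' -> .S
For each item with dot before a nonterminal B, add B -> .γ for every B-production
Closure: [S' -> .S, S -> .dA, S -> .db]


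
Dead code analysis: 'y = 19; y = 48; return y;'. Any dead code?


first assignment to y is overwritten before any read
Dead: 'y = 19'


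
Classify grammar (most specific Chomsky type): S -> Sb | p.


Left-linear: every RHS is a terminal or one nonterminal followed by a terminal
Classification: Type 3 (Regular)


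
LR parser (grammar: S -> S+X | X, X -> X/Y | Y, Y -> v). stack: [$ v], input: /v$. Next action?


'v' on top is the handle for Y -> v
Action: reduce (Y -> v)


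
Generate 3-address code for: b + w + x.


Break into single-operator statements:
t1 = b + w
t2 = t1 + x


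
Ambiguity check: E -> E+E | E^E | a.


'a+a^a' has two parse trees (no precedence encoded between + and ^)
Ambiguous


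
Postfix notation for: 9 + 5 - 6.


Left to right (same or higher precedence on left)
Postfix: 9 5 + 6 -


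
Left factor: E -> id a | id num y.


Common prefix: 'id'
Factored: E -> id E', E' -> a | num y


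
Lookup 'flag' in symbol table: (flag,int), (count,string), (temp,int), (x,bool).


Lookup 'flag' → type int


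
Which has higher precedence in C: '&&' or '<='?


'<=' is relational (level 7); '&&' is logical AND (level 2)
Higher level binds tighter
'<=' has higher precedence than '&&'


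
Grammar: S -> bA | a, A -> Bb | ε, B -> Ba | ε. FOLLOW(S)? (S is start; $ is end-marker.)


$ ∈ FOLLOW(S). For each A -> αBβ: add FIRST(β)\{ε} to FOLLOW(B); if β nullable, add FOLLOW(A).
FOLLOW(S) = {$}


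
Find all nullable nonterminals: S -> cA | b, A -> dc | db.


A nonterminal is nullable iff some alternative derives ε (directly, or every symbol in it is nullable)
Nullable: {}


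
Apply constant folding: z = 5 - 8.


5 - 8 = -3 at compile time
Optimized: z = -3


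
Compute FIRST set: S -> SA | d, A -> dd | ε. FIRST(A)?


Per alternative of A: FIRST(dd) = {d}; FIRST(ε) = {ε}
FIRST(A) = {d, ε}


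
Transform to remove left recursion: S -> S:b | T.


Left-recursive alternatives: S:b; non-recursive: T
Introduce S': S -> TS', S' -> :bS' | ε


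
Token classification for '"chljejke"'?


Pattern: double-quoted sequence
Type: STRING_LITERAL


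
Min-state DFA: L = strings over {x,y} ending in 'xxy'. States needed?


Track the longest suffix of input matching a prefix of 'xxy': 4 classes (prefixes of length 0..3)
Minimal DFA: 4 states


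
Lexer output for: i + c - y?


Scan left to right, longest-match per lexeme
Tokens: ID(i), OP(+), ID(c), OP(-), ID(y)


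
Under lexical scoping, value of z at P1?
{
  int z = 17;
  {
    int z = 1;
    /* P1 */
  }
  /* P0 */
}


z declared in the same block as P1
z = 1


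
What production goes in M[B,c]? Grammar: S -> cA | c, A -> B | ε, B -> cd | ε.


For [B, c]: 'c' ∈ FIRST(cd)
Entry: B -> cd


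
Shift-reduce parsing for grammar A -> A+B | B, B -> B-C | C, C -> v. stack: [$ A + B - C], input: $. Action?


handle 'B-C' on top
Action: reduce (B -> B-C)


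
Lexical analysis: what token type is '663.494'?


Pattern: digits with a decimal point
Type: FLOAT_LITERAL


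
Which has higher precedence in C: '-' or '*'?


'*' is multiplicative (level 10); '-' is additive (level 9)
Higher level binds tighter
'*' has higher precedence than '-'


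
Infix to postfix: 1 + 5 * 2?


* has higher precedence, evaluate 5*2 first
Postfix: 1 5 2 * +


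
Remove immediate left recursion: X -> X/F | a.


Left-recursive alternatives: X/F; non-recursive: a
Introduce X': X -> aX', X' -> /FX' | ε


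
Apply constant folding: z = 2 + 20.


2 + 20 = 22 at compile time
Optimized: z = 22


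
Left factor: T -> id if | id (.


Common prefix: 'id'
Factored: T -> id T', T' -> if | (


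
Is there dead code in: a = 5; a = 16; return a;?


first assignment to a is overwritten before any read
Dead: 'a = 5'


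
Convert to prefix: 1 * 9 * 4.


left-to-right (same/higher precedence on left): tree is (* (* 1 9) 4)
Prefix: * * 1 9 4


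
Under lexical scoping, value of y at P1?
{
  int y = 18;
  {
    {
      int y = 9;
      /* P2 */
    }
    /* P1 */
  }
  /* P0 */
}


P1's block does not declare y; resolves to the enclosing declaration at depth 0
y = 18


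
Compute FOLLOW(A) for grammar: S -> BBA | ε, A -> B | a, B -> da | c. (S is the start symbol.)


$ ∈ FOLLOW(S). For each A -> αBβ: add FIRST(β)\{ε} to FOLLOW(B); if β nullable, add FOLLOW(A).
FOLLOW(A) = {$}


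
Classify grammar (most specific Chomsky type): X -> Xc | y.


Left-linear: every RHS is a terminal or one nonterminal followed by a terminal
Classification: Type 3 (Regular)


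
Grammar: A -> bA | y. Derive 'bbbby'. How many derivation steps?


Derivation: A => bA => bbA => bbbA => bbbbA => bbbby
Steps: 5


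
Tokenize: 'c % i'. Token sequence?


Scan left to right, longest-match per lexeme
Tokens: ID(c), OP(%), ID(i)


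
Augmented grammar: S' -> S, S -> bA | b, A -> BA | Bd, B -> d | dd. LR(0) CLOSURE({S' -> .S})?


Start: S' -> .S
For each item with dot before a nonterminal B, add B -> .γ for every B-production
Closure: [S' -> .S, S -> .bA, S -> .b]


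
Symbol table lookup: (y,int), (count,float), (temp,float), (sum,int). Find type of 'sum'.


Lookup 'sum' → type int


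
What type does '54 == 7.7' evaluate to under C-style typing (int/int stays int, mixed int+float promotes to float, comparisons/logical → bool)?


Operand types: int == float
Rule: comparison yields bool
Result type: bool


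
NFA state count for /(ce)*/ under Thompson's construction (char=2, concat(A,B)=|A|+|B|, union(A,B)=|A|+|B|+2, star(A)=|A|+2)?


Syntax tree has 2 char leaf(s), 0 union(s), 1 star(s)
chars contribute 2×2 = 4; each union adds +2; each star adds +2
Total: 4 + 0 + 2 = 6 states


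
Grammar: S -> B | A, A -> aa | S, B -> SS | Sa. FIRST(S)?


Per alternative of S: FIRST(B) = {a}; FIRST(A) = {a}
FIRST(S) = {a}


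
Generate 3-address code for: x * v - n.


Break into single-operator statements:
t1 = x * v
t2 = t1 - n


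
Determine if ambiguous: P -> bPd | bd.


balanced b^n…d^n: each string has a unique parse
Unambiguous


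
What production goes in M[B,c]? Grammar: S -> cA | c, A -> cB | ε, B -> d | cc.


For [B, c]: 'c' ∈ FIRST(cc)
Entry: B -> cc


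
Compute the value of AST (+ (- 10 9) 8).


Evaluate inner: (- 10 9) = 1
Evaluate root: (+ 1 8) = 9
Result: 9


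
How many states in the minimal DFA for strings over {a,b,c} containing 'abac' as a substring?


KMP-style automaton: 4 progress states + 1 absorbing accept = 5
Minimal DFA: 5 states


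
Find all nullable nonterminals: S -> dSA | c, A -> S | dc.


A nonterminal is nullable iff some alternative derives ε (directly, or every symbol in it is nullable)
Nullable: {}


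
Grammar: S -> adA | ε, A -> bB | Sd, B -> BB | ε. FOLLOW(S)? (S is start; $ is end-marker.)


$ ∈ FOLLOW(S). For each A -> αBβ: add FIRST(β)\{ε} to FOLLOW(B); if β nullable, add FOLLOW(A).
FOLLOW(S) = {$, d}


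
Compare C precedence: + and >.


'+' is additive (level 9); '>' is relational (level 7)
Higher level binds tighter
'+' has higher precedence than '>'


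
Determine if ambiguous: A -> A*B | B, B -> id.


precedence layered via separate nonterminal B: deterministic
Unambiguous


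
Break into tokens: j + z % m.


Scan left to right, longest-match per lexeme
Tokens: ID(j), OP(+), ID(z), OP(%), ID(m)


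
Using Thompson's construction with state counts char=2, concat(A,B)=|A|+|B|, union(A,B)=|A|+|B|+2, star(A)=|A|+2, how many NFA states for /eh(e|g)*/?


Syntax tree has 4 char leaf(s), 1 union(s), 1 star(s)
chars contribute 4×2 = 8; each union adds +2; each star adds +2
Total: 8 + 2 + 2 = 12 states


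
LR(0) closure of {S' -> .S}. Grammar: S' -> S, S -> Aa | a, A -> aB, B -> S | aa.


Start: S' -> .S
For each item with dot before a nonterminal B, add B -> .γ for every B-production
Closure: [S' -> .S, S -> .Aa, S -> .a, A -> .aB]


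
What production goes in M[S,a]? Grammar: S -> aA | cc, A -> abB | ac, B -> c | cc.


For [S, a]: 'a' ∈ FIRST(aA)
Entry: S -> aA


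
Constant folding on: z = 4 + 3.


4 + 3 = 7 at compile time
Optimized: z = 7


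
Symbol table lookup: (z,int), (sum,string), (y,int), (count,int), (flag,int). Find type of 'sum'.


Lookup 'sum' → type string


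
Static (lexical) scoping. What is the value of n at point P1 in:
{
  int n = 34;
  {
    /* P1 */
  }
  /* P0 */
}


P1's block does not declare n; resolves to the enclosing declaration at depth 0
n = 34


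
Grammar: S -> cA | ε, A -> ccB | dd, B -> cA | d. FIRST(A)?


Per alternative of A: FIRST(ccB) = {c}; FIRST(dd) = {d}
FIRST(A) = {c, d}


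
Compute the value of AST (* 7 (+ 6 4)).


Evaluate inner: (+ 6 4) = 10
Evaluate root: (* 7 10) = 70
Result: 70


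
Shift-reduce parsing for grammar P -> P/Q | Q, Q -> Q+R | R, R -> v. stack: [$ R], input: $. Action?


'R' (not preceded by Q+) is the handle for Q -> R
Action: reduce (Q -> R)


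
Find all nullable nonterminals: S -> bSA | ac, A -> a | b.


A nonterminal is nullable iff some alternative derives ε (directly, or every symbol in it is nullable)
Nullable: {}


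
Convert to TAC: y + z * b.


Break into single-operator statements:
t1 = z * b
t2 = y + t1


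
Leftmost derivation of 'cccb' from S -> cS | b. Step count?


Derivation: S => cS => ccS => cccS => cccb
Steps: 4


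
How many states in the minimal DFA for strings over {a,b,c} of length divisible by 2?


Track length mod 2: states 0..1, accept at 0
Minimal DFA: 2 states


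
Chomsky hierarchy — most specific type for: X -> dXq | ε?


Single nonterminal LHS, but d^n q^n is not regular
Classification: Type 2 (Context-Free)


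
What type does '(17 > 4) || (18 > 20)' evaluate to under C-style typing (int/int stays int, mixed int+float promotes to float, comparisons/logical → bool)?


Operand types: bool || bool
Rule: logical operators take bool operands and yield bool
Result type: bool


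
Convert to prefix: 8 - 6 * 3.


'*' binds tighter: tree is (- 8 (* 6 3))
Prefix: - 8 * 6 3


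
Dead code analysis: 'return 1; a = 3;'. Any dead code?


statement follows a return and is unreachable
Dead: 'a = 3'


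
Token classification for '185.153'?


Pattern: digits with a decimal point
Type: FLOAT_LITERAL


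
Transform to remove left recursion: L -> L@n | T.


Left-recursive alternatives: L@n; non-recursive: T
Introduce L': L -> TL', L' -> @nL' | ε


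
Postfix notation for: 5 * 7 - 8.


Left to right (same or higher precedence on left)
Postfix: 5 7 * 8 -


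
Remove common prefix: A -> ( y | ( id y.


Common prefix: '('
Factored: A -> ( A', A' -> y | id y


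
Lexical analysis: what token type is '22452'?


Pattern: digits only
Type: INTEGER_LITERAL


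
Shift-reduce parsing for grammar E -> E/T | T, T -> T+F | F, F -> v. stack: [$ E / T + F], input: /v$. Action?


handle 'T+F' on top
Action: reduce (T -> T+F)


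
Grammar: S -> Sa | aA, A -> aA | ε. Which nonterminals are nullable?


A nonterminal is nullable iff some alternative derives ε (directly, or every symbol in it is nullable)
Nullable: {A}


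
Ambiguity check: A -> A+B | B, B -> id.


precedence layered via separate nonterminal B: deterministic
Unambiguous


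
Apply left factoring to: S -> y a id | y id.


Common prefix: 'y'
Factored: S -> y S', S' -> a id | id


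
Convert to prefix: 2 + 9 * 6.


'*' binds tighter: tree is (+ 2 (* 9 6))
Prefix: + 2 * 9 6


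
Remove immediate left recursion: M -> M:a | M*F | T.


Left-recursive alternatives: M:a, M*F; non-recursive: T
Introduce M': M -> TM', M' -> :aM' | *FM' | ε


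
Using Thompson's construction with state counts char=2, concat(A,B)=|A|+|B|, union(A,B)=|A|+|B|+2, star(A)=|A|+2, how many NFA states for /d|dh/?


Syntax tree has 3 char leaf(s), 1 union(s), 0 star(s)
chars contribute 3×2 = 6; each union adds +2; each star adds +2
Total: 6 + 2 + 0 = 8 states


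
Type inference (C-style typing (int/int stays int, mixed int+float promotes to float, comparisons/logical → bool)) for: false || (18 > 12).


Operand types: bool || bool
Rule: logical operators take bool operands and yield bool
Result type: bool


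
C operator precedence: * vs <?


'*' is multiplicative (level 10); '<' is relational (level 7)
Higher level binds tighter
'*' has higher precedence than '<'


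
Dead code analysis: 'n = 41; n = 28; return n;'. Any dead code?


first assignment to n is overwritten before any read
Dead: 'n = 41'


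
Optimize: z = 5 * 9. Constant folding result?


5 * 9 = 45 at compile time
Optimized: z = 45


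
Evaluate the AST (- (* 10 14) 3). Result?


Evaluate inner: (* 10 14) = 140
Evaluate root: (- 140 3) = 137
Result: 137


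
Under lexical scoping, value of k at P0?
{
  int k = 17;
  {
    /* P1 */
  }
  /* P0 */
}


k declared in the same block as P0
k = 17


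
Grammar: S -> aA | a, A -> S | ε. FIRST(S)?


Per alternative of S: FIRST(aA) = {a}; FIRST(a) = {a}
FIRST(S) = {a}


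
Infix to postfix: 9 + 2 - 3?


Left to right (same or higher precedence on left)
Postfix: 9 2 + 3 -


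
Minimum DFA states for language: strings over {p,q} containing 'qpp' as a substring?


KMP-style automaton: 3 progress states + 1 absorbing accept = 4
Minimal DFA: 4 states


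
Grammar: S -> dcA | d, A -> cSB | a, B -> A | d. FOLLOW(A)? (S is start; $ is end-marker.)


$ ∈ FOLLOW(S). For each A -> αBβ: add FIRST(β)\{ε} to FOLLOW(B); if β nullable, add FOLLOW(A).
FOLLOW(A) = {$, a, c, d}


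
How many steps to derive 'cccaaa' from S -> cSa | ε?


Derivation: S => cSa => ccSaa => cccSaaa => cccaaa
Steps: 4


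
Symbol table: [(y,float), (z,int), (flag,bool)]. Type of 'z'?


Lookup 'z' → type int


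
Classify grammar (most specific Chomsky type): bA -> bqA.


LHS has context (more than one symbol) and |LHS| ≤ |RHS|
Classification: Type 1 (Context-Sensitive)


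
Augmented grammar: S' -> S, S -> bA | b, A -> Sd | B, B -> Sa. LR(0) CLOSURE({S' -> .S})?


Start: S' -> .S
For each item with dot before a nonterminal B, add B -> .γ for every B-production
Closure: [S' -> .S, S -> .bA, S -> .b]


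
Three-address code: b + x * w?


Break into single-operator statements:
t1 = x * w
t2 = b + t1


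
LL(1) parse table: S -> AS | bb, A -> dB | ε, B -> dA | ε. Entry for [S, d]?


For [S, d]: 'd' ∈ FIRST(AS)
Entry: S -> AS


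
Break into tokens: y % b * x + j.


Scan left to right, longest-match per lexeme
Tokens: ID(y), OP(%), ID(b), OP(*), ID(x), OP(+), ID(j)


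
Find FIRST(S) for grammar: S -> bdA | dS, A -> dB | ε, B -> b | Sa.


Per alternative of S: FIRST(bdA) = {b}; FIRST(dS) = {d}
FIRST(S) = {b, d}


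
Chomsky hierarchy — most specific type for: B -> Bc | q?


Left-linear: every RHS is a terminal or one nonterminal followed by a terminal
Classification: Type 3 (Regular)


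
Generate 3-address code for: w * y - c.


Break into single-operator statements:
t1 = w * y
t2 = t1 - c


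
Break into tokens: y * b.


Scan left to right, longest-match per lexeme
Tokens: ID(y), OP(*), ID(b)


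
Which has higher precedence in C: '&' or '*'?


'*' is multiplicative (level 10); '&' is bitwise AND (level 5)
Higher level binds tighter
'*' has higher precedence than '&'


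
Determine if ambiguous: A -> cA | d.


right-linear, alternatives start with distinct terminals 'c' vs 'd': unique leftmost derivation
Unambiguous


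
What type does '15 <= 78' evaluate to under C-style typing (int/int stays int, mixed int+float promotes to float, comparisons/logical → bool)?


Operand types: int <= int
Rule: comparison yields bool
Result type: bool


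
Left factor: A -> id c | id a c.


Common prefix: 'id'
Factored: A -> id A', A' -> c | a c


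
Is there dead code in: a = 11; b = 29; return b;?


a is assigned but never read
Dead: 'a = 11'


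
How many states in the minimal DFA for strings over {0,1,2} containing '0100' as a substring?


KMP-style automaton: 4 progress states + 1 absorbing accept = 5
Minimal DFA: 5 states


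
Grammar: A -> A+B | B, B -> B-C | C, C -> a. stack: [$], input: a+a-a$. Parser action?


no handle on stack; shift 'a'
Action: shift


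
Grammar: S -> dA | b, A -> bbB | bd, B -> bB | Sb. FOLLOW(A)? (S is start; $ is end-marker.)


$ ∈ FOLLOW(S). For each A -> αBβ: add FIRST(β)\{ε} to FOLLOW(B); if β nullable, add FOLLOW(A).
FOLLOW(A) = {$, b}


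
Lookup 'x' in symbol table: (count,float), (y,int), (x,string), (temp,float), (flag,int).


Lookup 'x' → type string


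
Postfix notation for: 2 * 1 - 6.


Left to right (same or higher precedence on left)
Postfix: 2 1 * 6 -


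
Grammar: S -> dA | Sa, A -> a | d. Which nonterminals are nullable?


A nonterminal is nullable iff some alternative derives ε (directly, or every symbol in it is nullable)
Nullable: {}


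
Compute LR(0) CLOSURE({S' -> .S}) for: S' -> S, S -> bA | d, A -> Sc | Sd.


Start: S' -> .S
For each item with dot before a nonterminal B, add B -> .γ for every B-production
Closure: [S' -> .S, S -> .bA, S -> .d]


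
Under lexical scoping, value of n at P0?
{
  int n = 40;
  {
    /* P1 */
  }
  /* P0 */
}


n declared in the same block as P0
n = 40


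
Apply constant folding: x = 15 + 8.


15 + 8 = 23 at compile time
Optimized: x = 23


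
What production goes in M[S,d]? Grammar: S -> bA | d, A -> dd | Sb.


For [S, d]: 'd' ∈ FIRST(d)
Entry: S -> d


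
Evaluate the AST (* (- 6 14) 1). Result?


Evaluate inner: (- 6 14) = -8
Evaluate root: (* -8 1) = -8
Result: -8


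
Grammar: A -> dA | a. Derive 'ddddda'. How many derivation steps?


Derivation: A => dA => ddA => dddA => ddddA => dddddA => ddddda
Steps: 6


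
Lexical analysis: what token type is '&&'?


Pattern: operator symbol
Type: OPERATOR


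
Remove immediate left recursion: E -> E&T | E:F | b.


Left-recursive alternatives: E&T, E:F; non-recursive: b
Introduce E': E -> bE', E' -> &TE' | :FE' | ε


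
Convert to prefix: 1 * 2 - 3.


left-to-right (same/higher precedence on left): tree is (- (* 1 2) 3)
Prefix: - * 1 2 3


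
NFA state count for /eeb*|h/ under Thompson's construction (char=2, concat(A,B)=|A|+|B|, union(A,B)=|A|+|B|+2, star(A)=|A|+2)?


Syntax tree has 4 char leaf(s), 1 union(s), 1 star(s)
chars contribute 4×2 = 8; each union adds +2; each star adds +2
Total: 8 + 2 + 2 = 12 states


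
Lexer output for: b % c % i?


Scan left to right, longest-match per lexeme
Tokens: ID(b), OP(%), ID(c), OP(%), ID(i)


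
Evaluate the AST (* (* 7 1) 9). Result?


Evaluate inner: (* 7 1) = 7
Evaluate root: (* 7 9) = 63
Result: 63


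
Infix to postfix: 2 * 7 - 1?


Left to right (same or higher precedence on left)
Postfix: 2 7 * 1 -


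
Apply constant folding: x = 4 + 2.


4 + 2 = 6 at compile time
Optimized: x = 6


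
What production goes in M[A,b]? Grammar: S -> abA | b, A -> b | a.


For [A, b]: 'b' ∈ FIRST(b)
Entry: A -> b


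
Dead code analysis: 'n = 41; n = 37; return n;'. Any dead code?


first assignment to n is overwritten before any read
Dead: 'n = 41'


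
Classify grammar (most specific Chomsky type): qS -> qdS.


LHS has context (more than one symbol) and |LHS| ≤ |RHS|
Classification: Type 1 (Context-Sensitive)


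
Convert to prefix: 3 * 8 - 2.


left-to-right (same/higher precedence on left): tree is (- (* 3 8) 2)
Prefix: - * 3 8 2


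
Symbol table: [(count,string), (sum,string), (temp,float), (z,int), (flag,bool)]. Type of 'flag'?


Lookup 'flag' → type bool


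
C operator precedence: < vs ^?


'<' is relational (level 7); '^' is bitwise XOR (level 4)
Higher level binds tighter
'<' has higher precedence than '^'


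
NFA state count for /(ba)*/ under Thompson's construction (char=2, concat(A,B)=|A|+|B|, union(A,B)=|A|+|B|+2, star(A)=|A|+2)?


Syntax tree has 2 char leaf(s), 0 union(s), 1 star(s)
chars contribute 2×2 = 4; each union adds +2; each star adds +2
Total: 4 + 0 + 2 = 6 states


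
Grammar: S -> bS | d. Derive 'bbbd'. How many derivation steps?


Derivation: S => bS => bbS => bbbS => bbbd
Steps: 4


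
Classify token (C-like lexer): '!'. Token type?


Pattern: operator symbol
Type: OPERATOR


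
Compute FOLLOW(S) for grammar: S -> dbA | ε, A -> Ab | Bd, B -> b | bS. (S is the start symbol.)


$ ∈ FOLLOW(S). For each A -> αBβ: add FIRST(β)\{ε} to FOLLOW(B); if β nullable, add FOLLOW(A).
FOLLOW(S) = {$, d}


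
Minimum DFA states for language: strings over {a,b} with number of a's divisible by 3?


Track (count of a) mod 3: states 0..2, accept at 0
Minimal DFA: 3 states


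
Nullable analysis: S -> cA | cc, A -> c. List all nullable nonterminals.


A nonterminal is nullable iff some alternative derives ε (directly, or every symbol in it is nullable)
Nullable: {}


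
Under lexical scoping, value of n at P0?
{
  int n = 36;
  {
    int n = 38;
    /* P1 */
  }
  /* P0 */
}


n declared in the same block as P0
n = 36


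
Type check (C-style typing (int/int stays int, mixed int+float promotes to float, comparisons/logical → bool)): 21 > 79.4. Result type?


Operand types: int > float
Rule: comparison yields bool
Result type: bool


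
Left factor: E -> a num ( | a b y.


Common prefix: 'a'
Factored: E -> a E', E' -> num ( | b y


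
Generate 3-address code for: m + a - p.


Break into single-operator statements:
t1 = m + a
t2 = t1 - p


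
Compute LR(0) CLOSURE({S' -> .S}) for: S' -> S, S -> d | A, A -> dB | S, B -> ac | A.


Start: S' -> .S
For each item with dot before a nonterminal B, add B -> .γ for every B-production
Closure: [S' -> .S, S -> .d, S -> .A, A -> .dB, A -> .S]


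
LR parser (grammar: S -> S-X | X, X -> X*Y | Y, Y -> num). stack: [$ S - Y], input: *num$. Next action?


'Y' (not preceded by X*) is the handle for X -> Y
Action: reduce (X -> Y)


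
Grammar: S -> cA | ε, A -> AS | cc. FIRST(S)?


Per alternative of S: FIRST(cA) = {c}; FIRST(ε) = {ε}
FIRST(S) = {c, ε}


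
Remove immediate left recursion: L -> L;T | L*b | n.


Left-recursive alternatives: L;T, L*b; non-recursive: n
Introduce L': L -> nL', L' -> ;TL' | *bL' | ε


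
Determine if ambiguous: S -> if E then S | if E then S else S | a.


dangling else: 'if E then if E then a else a' parses two ways
Ambiguous


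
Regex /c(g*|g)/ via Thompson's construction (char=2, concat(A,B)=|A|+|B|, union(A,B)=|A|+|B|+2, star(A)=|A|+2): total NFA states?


Syntax tree has 3 char leaf(s), 1 union(s), 1 star(s)
chars contribute 3×2 = 6; each union adds +2; each star adds +2
Total: 6 + 2 + 2 = 10 states
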